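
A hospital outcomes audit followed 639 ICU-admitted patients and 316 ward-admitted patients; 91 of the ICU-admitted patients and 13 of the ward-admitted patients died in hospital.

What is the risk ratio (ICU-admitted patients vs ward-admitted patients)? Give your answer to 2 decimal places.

risk, ICU-admitted patients = 91/639 = 0.14241
risk, ward-admitted patients = 13/316 = 0.04114
RR = 0.14241 / 0.04114 = 3.46

RR = 3.46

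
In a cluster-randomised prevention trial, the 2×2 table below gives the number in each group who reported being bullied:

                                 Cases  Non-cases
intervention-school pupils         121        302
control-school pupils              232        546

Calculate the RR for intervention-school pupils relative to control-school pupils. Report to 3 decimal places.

RR = 0.959

risk, intervention-school pupils = 121/423 = 0.2861
risk, control-school pupils = 232/778 = 0.2982
RR = 0.2861 / 0.2982 = 0.959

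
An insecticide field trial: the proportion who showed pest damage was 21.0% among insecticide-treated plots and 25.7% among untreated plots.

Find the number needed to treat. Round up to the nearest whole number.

absolute risk difference = 0.047000
1 / 0.047000 = 21.277 → round up → 22

NNT ≈ 22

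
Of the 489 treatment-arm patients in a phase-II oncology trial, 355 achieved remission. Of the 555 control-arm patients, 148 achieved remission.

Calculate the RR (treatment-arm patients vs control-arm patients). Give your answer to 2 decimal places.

RR ≈ 2.72

risk, treatment-arm patients = 355/489 = 0.7260
risk, control-arm patients = 148/555 = 0.2667
RR = 0.7260 / 0.2667 = 2.72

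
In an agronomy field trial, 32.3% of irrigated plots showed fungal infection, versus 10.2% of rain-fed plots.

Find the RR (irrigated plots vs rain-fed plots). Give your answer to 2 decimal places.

RR = 0.3230 / 0.1020 = 3.17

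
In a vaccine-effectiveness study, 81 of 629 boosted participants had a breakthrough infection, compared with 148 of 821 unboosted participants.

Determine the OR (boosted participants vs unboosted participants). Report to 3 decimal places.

OR = (81 × 673) / (548 × 148) = 54513/81104 ≈ 0.672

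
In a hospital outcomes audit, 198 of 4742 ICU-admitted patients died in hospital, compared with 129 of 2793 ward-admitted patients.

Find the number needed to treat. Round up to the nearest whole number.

risk, ICU-admitted patients = 198/4742 = 0.041755
risk, ward-admitted patients = 129/2793 = 0.046187
absolute risk difference = 0.004432
1 / 0.004432 = 225.632 → round up → 226

NNT ≈ 226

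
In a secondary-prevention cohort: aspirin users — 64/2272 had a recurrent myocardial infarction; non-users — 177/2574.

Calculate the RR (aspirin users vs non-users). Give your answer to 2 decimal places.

RR ≈ 0.41

risk, aspirin users = 64/2272 = 0.02817
risk, non-users = 177/2574 = 0.06876
RR = 0.02817 / 0.06876 = 0.41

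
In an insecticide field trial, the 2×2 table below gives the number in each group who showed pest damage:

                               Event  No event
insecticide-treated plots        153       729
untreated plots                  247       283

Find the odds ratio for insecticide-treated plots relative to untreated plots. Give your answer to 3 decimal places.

OR = (153 × 283) / (729 × 247) = 43299/180063 ≈ 0.240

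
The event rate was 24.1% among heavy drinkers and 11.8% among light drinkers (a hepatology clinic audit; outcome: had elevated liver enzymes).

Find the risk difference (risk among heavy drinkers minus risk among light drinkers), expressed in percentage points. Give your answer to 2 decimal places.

risk difference = 0.2410 − 0.1180 = 0.1230 → 12.30 percentage points

RD = 12.30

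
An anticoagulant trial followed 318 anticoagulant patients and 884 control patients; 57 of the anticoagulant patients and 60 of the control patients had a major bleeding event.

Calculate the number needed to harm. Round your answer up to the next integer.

9

risk, anticoagulant patients = 57/318 = 0.179245
risk, control patients = 60/884 = 0.067873
absolute risk difference = 0.111372
1 / 0.111372 = 8.979 → round up → 9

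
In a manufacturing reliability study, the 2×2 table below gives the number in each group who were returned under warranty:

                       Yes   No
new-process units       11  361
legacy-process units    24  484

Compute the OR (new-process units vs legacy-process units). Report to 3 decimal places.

OR = (11 × 484) / (361 × 24) = 5324/8664 ≈ 0.614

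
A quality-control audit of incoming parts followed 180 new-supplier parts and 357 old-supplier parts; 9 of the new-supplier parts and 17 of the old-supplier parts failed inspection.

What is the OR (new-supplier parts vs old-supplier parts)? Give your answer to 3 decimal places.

odds, new-supplier parts = 9/171 = 0.05263
odds, old-supplier parts = 17/340 = 0.05000
OR = 0.05263 / 0.05000 = 1.053

OR ≈ 1.053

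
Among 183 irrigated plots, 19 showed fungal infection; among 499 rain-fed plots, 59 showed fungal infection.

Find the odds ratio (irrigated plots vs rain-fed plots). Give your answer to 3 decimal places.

OR = (19 × 440) / (164 × 59) = 8360/9676 ≈ 0.864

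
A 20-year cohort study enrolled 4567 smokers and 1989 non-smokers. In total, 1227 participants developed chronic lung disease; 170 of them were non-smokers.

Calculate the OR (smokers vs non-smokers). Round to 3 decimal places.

smokers with the outcome: 1227 − 170 = 1057
smokers without the outcome: 4567 − 1057 = 3510
non-smokers without the outcome: 1989 − 170 = 1819
OR = (1057 × 1819) / (3510 × 170) = 1922683/596700 ≈ 3.222

3.222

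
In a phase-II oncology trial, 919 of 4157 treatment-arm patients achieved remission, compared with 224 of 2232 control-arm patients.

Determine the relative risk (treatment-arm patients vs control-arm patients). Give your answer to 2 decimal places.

2.20

risk, treatment-arm patients = 919/4157 = 0.2211
risk, control-arm patients = 224/2232 = 0.1004
RR = 0.2211 / 0.1004 = 2.20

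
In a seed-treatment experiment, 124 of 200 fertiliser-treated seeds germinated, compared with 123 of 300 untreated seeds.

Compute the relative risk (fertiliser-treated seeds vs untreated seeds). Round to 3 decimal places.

risk, fertiliser-treated seeds = 124/200 = 0.6200
risk, untreated seeds = 123/300 = 0.4100
RR = 0.6200 / 0.4100 = 1.512

RR: 1.512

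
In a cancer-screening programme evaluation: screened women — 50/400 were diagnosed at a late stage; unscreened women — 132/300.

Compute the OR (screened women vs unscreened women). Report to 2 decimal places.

OR = (50 × 168) / (350 × 132) = 8400/46200 ≈ 0.18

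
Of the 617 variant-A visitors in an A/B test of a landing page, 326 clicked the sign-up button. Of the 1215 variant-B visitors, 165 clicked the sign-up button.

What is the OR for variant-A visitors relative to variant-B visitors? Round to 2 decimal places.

odds, variant-A visitors = 326/291 = 1.1203
odds, variant-B visitors = 165/1050 = 0.1571
OR = 1.1203 / 0.1571 = 7.13

OR ≈ 7.13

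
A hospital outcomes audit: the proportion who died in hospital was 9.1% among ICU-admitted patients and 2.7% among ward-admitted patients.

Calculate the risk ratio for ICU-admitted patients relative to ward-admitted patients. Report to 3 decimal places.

RR = 0.09100 / 0.02700 = 3.370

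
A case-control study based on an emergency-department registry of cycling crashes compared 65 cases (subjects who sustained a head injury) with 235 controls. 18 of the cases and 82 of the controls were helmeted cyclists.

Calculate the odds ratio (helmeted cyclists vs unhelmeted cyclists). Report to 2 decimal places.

odds, helmeted cyclists = 18/82 = 0.2195
odds, unhelmeted cyclists = 47/153 = 0.3072
OR = 0.2195 / 0.3072 = 0.71

0.71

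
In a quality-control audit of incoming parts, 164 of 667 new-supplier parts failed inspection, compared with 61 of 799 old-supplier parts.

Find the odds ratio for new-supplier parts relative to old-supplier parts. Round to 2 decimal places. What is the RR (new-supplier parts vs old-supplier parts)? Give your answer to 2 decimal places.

odds, new-supplier parts = 164/503 = 0.3260
odds, old-supplier parts = 61/738 = 0.0827
OR = 0.3260 / 0.0827 = 3.94
risk, new-supplier parts = 164/667 = 0.2459
risk, old-supplier parts = 61/799 = 0.0763
RR = 0.2459 / 0.0763 = 3.22

OR = 3.94; RR = 3.22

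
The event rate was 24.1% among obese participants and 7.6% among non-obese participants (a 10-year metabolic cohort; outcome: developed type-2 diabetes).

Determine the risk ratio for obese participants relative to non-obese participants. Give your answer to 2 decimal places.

RR = 0.2410 / 0.0760 = 3.17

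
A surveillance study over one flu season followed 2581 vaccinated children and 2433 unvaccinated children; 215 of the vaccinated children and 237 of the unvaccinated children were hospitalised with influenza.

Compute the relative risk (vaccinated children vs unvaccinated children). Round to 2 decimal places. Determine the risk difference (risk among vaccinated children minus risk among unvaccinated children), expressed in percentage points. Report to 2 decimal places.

RR = 0.86; RD = -1.41

risk, vaccinated children = 215/2581 = 0.0833
risk, unvaccinated children = 237/2433 = 0.0974
RR = 0.0833 / 0.0974 = 0.86
risk difference = 0.0833 − 0.0974 = -0.0141 → -1.41 percentage points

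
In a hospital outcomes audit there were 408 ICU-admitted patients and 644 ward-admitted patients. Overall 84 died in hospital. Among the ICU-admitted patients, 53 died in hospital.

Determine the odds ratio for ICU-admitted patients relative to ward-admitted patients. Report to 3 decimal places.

ICU-admitted patients without the outcome: 408 − 53 = 355
ward-admitted patients with the outcome: 84 − 53 = 31
ward-admitted patients without the outcome: 644 − 31 = 613
OR = (53 × 613) / (355 × 31) = 32489/11005 ≈ 2.952

OR: 2.952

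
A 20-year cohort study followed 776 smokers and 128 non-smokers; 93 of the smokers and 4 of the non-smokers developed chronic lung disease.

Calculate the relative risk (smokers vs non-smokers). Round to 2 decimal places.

risk, smokers = 93/776 = 0.11985
risk, non-smokers = 4/128 = 0.03125
RR = 0.11985 / 0.03125 = 3.84

RR ≈ 3.84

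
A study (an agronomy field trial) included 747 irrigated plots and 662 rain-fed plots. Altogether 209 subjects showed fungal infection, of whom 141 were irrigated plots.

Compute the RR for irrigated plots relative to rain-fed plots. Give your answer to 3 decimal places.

1.838

irrigated plots without the outcome: 747 − 141 = 606
rain-fed plots with the outcome: 209 − 141 = 68
rain-fed plots without the outcome: 662 − 68 = 594
risk, irrigated plots = 141/747 = 0.1888
risk, rain-fed plots = 68/662 = 0.1027
RR = 0.1888 / 0.1027 = 1.838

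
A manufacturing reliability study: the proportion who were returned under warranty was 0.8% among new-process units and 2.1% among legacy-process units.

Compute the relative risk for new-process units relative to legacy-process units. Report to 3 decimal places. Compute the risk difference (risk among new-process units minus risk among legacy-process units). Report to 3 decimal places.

RR = 0.00800 / 0.02100 = 0.381
risk difference = 0.00800 − 0.02100 = -0.013

RR = 0.381; RD = -0.013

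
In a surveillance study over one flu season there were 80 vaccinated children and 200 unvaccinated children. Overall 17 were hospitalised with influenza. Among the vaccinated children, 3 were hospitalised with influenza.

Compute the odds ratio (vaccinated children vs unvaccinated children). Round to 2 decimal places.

OR ≈ 0.52

vaccinated children without the outcome: 80 − 3 = 77
unvaccinated children with the outcome: 17 − 3 = 14
unvaccinated children without the outcome: 200 − 14 = 186
odds, vaccinated children = 3/77 = 0.03896
odds, unvaccinated children = 14/186 = 0.07527
OR = 0.03896 / 0.07527 = 0.52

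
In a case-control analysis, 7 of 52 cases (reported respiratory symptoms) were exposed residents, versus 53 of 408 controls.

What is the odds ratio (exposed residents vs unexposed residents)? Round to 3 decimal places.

1.042

odds, exposed residents = 7/53 = 0.1321
odds, unexposed residents = 45/355 = 0.1268
OR = 0.1321 / 0.1268 = 1.042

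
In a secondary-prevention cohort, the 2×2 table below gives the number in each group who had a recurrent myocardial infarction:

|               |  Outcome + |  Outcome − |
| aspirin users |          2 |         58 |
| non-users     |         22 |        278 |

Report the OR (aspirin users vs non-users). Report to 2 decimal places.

OR = (2 × 278) / (58 × 22) = 556/1276 ≈ 0.44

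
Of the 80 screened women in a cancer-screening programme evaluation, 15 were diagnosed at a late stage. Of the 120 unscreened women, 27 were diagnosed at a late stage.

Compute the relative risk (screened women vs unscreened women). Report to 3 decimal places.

risk, screened women = 15/80 = 0.1875
risk, unscreened women = 27/120 = 0.2250
RR = 0.1875 / 0.2250 = 0.833

RR = 0.833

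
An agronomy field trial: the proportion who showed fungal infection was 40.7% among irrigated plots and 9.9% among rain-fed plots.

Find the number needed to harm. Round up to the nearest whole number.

4

absolute risk difference = 0.308000
1 / 0.308000 = 3.247 → round up → 4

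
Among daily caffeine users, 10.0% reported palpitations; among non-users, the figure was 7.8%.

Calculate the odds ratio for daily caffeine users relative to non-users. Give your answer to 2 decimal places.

OR = 1.31

odds, daily caffeine users = 0.1000/0.9000 = 0.1111
odds, non-users = 0.0780/0.9220 = 0.0846
OR = 0.1111 / 0.0846 = 1.31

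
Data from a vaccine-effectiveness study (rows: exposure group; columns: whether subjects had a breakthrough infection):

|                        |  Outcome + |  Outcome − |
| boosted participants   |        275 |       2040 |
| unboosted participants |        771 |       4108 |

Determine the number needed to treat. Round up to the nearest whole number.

NNT ≈ 26

risk, boosted participants = 275/2315 = 0.118790
risk, unboosted participants = 771/4879 = 0.158024
absolute risk difference = 0.039234
1 / 0.039234 = 25.488 → round up → 26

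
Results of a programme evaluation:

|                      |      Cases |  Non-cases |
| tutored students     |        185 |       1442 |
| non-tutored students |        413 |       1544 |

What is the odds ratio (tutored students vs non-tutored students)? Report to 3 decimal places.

OR = (185 × 1544) / (1442 × 413) = 285640/595546 ≈ 0.480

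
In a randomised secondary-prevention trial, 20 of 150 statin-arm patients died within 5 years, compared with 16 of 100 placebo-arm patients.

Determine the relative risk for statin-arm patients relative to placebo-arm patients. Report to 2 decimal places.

risk, statin-arm patients = 20/150 = 0.1333
risk, placebo-arm patients = 16/100 = 0.1600
RR = 0.1333 / 0.1600 = 0.83

0.83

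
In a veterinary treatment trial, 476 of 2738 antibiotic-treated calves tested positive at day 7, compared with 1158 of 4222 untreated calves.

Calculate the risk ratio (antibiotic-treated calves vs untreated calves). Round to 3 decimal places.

risk, antibiotic-treated calves = 476/2738 = 0.1738
risk, untreated calves = 1158/4222 = 0.2743
RR = 0.1738 / 0.2743 = 0.634

RR: 0.634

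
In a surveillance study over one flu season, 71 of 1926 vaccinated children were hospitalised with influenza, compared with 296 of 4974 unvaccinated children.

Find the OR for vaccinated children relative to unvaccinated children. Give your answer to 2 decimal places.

OR = 0.60

odds, vaccinated children = 71/1855 = 0.03827
odds, unvaccinated children = 296/4678 = 0.06327
OR = 0.03827 / 0.06327 = 0.60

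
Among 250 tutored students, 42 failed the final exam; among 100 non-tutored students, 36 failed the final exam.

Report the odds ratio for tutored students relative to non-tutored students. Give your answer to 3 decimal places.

0.359

odds, tutored students = 42/208 = 0.2019
odds, non-tutored students = 36/64 = 0.5625
OR = 0.2019 / 0.5625 = 0.359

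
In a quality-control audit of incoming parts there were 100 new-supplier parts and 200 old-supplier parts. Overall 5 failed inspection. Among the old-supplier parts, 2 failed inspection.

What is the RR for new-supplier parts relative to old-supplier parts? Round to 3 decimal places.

3.000

new-supplier parts with the outcome: 5 − 2 = 3
new-supplier parts without the outcome: 100 − 3 = 97
old-supplier parts without the outcome: 200 − 2 = 198
risk, new-supplier parts = 3/100 = 0.03000
risk, old-supplier parts = 2/200 = 0.01000
RR = 0.03000 / 0.01000 = 3.000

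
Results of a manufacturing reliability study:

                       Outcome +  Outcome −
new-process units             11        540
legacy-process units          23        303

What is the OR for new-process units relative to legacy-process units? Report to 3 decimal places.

OR = (11 × 303) / (540 × 23) = 3333/12420 ≈ 0.268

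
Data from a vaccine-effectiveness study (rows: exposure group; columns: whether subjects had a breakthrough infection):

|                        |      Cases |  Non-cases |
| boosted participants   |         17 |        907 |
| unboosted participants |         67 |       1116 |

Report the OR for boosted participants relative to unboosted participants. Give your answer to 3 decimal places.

OR = (17 × 1116) / (907 × 67) = 18972/60769 ≈ 0.312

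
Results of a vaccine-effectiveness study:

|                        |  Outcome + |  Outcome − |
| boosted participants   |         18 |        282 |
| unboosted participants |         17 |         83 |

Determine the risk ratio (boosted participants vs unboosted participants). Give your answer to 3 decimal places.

0.353

risk, boosted participants = 18/300 = 0.0600
risk, unboosted participants = 17/100 = 0.1700
RR = 0.0600 / 0.1700 = 0.353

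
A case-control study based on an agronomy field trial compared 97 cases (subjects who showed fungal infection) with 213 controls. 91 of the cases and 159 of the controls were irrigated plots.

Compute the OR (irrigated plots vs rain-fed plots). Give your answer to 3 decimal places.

OR = (91 × 54) / (159 × 6) = 4914/954 ≈ 5.151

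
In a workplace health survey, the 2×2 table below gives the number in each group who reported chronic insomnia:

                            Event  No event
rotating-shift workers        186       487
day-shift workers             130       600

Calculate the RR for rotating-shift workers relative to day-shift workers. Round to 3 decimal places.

risk, rotating-shift workers = 186/673 = 0.2764
risk, day-shift workers = 130/730 = 0.1781
RR = 0.2764 / 0.1781 = 1.552

RR = 1.552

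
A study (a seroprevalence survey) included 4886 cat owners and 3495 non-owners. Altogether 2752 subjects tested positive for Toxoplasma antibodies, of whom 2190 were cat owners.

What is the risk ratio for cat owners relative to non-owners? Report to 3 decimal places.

2.787

cat owners without the outcome: 4886 − 2190 = 2696
non-owners with the outcome: 2752 − 2190 = 562
non-owners without the outcome: 3495 − 562 = 2933
risk, cat owners = 2190/4886 = 0.4482
risk, non-owners = 562/3495 = 0.1608
RR = 0.4482 / 0.1608 = 2.787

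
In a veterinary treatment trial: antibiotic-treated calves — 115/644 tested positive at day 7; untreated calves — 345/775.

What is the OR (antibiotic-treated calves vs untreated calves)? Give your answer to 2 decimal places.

OR: 0.27

odds, antibiotic-treated calves = 115/529 = 0.2174
odds, untreated calves = 345/430 = 0.8023
OR = 0.2174 / 0.8023 = 0.27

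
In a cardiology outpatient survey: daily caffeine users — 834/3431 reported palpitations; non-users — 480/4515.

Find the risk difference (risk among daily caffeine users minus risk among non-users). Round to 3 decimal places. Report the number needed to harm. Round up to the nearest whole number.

RD = 0.137; NNH = 8

risk, daily caffeine users = 834/3431 = 0.2431
risk, non-users = 480/4515 = 0.1063
risk difference = 0.2431 − 0.1063 = 0.137
absolute risk difference = 0.136766
1 / 0.136766 = 7.312 → round up → 8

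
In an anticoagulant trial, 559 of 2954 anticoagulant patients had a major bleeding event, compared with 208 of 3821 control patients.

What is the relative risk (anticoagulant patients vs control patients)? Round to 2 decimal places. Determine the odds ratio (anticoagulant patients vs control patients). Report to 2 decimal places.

risk, anticoagulant patients = 559/2954 = 0.1892
risk, control patients = 208/3821 = 0.0544
RR = 0.1892 / 0.0544 = 3.48
OR = (559 × 3613) / (2395 × 208) = 2019667/498160 ≈ 4.05

RR = 3.48; OR = 4.05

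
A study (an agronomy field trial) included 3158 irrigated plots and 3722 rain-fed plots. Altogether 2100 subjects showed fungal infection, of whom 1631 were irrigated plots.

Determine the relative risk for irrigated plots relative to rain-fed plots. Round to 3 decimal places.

RR: 4.099

irrigated plots without the outcome: 3158 − 1631 = 1527
rain-fed plots with the outcome: 2100 − 1631 = 469
rain-fed plots without the outcome: 3722 − 469 = 3253
risk, irrigated plots = 1631/3158 = 0.5165
risk, rain-fed plots = 469/3722 = 0.1260
RR = 0.5165 / 0.1260 = 4.099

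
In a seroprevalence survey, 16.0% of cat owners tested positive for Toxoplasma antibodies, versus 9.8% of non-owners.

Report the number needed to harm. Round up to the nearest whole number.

17

absolute risk difference = 0.062000
1 / 0.062000 = 16.129 → round up → 17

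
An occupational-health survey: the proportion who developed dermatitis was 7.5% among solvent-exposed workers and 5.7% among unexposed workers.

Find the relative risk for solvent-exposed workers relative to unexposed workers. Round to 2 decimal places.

RR = 0.0750 / 0.0570 = 1.32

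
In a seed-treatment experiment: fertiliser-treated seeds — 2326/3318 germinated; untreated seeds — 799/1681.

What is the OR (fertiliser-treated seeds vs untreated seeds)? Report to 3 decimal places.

odds, fertiliser-treated seeds = 2326/992 = 2.3448
odds, untreated seeds = 799/882 = 0.9059
OR = 2.3448 / 0.9059 = 2.588

OR: 2.588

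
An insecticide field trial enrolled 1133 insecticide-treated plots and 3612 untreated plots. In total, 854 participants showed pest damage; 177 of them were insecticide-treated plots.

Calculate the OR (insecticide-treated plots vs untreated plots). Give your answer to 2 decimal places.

insecticide-treated plots without the outcome: 1133 − 177 = 956
untreated plots with the outcome: 854 − 177 = 677
untreated plots without the outcome: 3612 − 677 = 2935
OR = (177 × 2935) / (956 × 677) = 519495/647212 ≈ 0.80

0.80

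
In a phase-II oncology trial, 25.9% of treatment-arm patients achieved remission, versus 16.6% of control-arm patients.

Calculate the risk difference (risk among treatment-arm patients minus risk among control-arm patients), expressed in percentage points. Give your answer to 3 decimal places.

9.300

risk difference = 0.2590 − 0.1660 = 0.0930 → 9.300 percentage points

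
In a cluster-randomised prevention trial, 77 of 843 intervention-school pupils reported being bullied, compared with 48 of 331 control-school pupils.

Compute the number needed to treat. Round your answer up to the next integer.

risk, intervention-school pupils = 77/843 = 0.091340
risk, control-school pupils = 48/331 = 0.145015
absolute risk difference = 0.053675
1 / 0.053675 = 18.631 → round up → 19

NNT: 19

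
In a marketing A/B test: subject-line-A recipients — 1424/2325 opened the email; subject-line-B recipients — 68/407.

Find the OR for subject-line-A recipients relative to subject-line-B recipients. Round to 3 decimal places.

OR = (1424 × 339) / (901 × 68) = 482736/61268 ≈ 7.879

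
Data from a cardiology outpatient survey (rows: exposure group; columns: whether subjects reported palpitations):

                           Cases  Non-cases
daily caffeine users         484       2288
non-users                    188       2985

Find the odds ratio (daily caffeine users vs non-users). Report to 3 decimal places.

OR = (484 × 2985) / (2288 × 188) = 1444740/430144 ≈ 3.359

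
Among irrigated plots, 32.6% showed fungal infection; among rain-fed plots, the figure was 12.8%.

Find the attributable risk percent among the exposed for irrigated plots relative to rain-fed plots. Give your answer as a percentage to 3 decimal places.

AR% = (0.3260 − 0.1280) / 0.3260 = 0.6074 → 60.736%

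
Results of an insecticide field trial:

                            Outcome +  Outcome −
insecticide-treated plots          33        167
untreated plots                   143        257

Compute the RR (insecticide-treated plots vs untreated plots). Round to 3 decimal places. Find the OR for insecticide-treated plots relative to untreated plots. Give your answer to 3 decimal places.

risk, insecticide-treated plots = 33/200 = 0.1650
risk, untreated plots = 143/400 = 0.3575
RR = 0.1650 / 0.3575 = 0.462
odds, insecticide-treated plots = 33/167 = 0.1976
odds, untreated plots = 143/257 = 0.5564
OR = 0.1976 / 0.5564 = 0.355

RR = 0.462; OR = 0.355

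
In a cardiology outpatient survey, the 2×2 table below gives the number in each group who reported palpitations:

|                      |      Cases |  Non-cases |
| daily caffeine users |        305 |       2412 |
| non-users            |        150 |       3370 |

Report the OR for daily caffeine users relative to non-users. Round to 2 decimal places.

OR: 2.84

odds, daily caffeine users = 305/2412 = 0.12645
odds, non-users = 150/3370 = 0.04451
OR = 0.12645 / 0.04451 = 2.84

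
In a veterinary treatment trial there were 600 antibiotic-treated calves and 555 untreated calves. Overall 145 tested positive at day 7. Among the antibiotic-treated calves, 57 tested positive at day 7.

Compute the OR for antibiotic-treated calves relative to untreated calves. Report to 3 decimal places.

antibiotic-treated calves without the outcome: 600 − 57 = 543
untreated calves with the outcome: 145 − 57 = 88
untreated calves without the outcome: 555 − 88 = 467
OR = (57 × 467) / (543 × 88) = 26619/47784 ≈ 0.557

OR ≈ 0.557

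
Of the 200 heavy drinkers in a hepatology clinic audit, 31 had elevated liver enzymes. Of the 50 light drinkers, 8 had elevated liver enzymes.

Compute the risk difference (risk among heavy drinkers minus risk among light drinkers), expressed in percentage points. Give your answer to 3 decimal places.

RD: -0.500

risk, heavy drinkers = 31/200 = 0.1550
risk, light drinkers = 8/50 = 0.1600
risk difference = 0.1550 − 0.1600 = -0.0050 → -0.500 percentage points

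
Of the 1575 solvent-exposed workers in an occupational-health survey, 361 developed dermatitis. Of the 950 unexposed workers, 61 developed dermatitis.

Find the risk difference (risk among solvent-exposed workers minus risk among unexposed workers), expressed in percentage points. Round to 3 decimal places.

risk, solvent-exposed workers = 361/1575 = 0.2292
risk, unexposed workers = 61/950 = 0.0642
risk difference = 0.2292 − 0.0642 = 0.1650 → 16.500 percentage points

16.500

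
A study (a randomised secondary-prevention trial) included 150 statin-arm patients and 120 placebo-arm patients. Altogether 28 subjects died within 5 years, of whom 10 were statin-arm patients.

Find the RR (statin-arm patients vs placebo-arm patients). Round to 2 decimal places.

RR = 0.44

statin-arm patients without the outcome: 150 − 10 = 140
placebo-arm patients with the outcome: 28 − 10 = 18
placebo-arm patients without the outcome: 120 − 18 = 102
risk, statin-arm patients = 10/150 = 0.0667
risk, placebo-arm patients = 18/120 = 0.1500
RR = 0.0667 / 0.1500 = 0.44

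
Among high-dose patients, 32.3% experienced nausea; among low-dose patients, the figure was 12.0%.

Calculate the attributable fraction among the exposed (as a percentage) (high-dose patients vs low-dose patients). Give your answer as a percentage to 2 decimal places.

AR% = (0.3230 − 0.1200) / 0.3230 = 0.6285 → 62.85%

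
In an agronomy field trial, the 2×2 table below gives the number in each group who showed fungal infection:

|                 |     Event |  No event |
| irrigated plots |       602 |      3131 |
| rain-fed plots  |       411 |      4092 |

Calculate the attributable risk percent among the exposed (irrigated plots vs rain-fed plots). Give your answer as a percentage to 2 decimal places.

AR% ≈ 43.40%

risk, irrigated plots = 602/3733 = 0.1613
risk, rain-fed plots = 411/4503 = 0.0913
AR% = (0.1613 − 0.0913) / 0.1613 = 0.4340 → 43.40%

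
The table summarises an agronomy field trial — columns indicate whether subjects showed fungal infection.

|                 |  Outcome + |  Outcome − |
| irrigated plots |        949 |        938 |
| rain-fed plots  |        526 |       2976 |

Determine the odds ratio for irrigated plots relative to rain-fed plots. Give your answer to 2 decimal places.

OR = (949 × 2976) / (938 × 526) = 2824224/493388 ≈ 5.72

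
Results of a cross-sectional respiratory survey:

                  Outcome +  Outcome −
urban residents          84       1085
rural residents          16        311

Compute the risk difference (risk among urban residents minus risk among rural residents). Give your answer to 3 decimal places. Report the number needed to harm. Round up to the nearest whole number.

risk, urban residents = 84/1169 = 0.07186
risk, rural residents = 16/327 = 0.04893
risk difference = 0.07186 − 0.04893 = 0.023
absolute risk difference = 0.022927
1 / 0.022927 = 43.617 → round up → 44

RD = 0.023; NNH = 44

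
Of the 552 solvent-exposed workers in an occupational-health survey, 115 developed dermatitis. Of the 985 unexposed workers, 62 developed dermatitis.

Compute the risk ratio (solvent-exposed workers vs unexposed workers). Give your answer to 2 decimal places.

risk, solvent-exposed workers = 115/552 = 0.2083
risk, unexposed workers = 62/985 = 0.0629
RR = 0.2083 / 0.0629 = 3.31

RR: 3.31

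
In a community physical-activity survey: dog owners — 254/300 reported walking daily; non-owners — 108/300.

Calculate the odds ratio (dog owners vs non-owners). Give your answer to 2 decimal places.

OR = 9.82

odds, dog owners = 254/46 = 5.5217
odds, non-owners = 108/192 = 0.5625
OR = 5.5217 / 0.5625 = 9.82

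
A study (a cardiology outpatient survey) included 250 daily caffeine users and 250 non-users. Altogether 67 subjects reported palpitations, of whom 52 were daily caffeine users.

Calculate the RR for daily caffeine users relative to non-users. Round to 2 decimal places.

RR = 3.47

daily caffeine users without the outcome: 250 − 52 = 198
non-users with the outcome: 67 − 52 = 15
non-users without the outcome: 250 − 15 = 235
risk, daily caffeine users = 52/250 = 0.2080
risk, non-users = 15/250 = 0.0600
RR = 0.2080 / 0.0600 = 3.47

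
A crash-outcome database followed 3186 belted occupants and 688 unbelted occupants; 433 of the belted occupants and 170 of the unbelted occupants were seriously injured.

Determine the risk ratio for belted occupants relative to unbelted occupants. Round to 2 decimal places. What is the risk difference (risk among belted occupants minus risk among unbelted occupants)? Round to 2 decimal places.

risk, belted occupants = 433/3186 = 0.1359
risk, unbelted occupants = 170/688 = 0.2471
RR = 0.1359 / 0.2471 = 0.55
risk difference = 0.1359 − 0.2471 = -0.11

RR = 0.55; RD = -0.11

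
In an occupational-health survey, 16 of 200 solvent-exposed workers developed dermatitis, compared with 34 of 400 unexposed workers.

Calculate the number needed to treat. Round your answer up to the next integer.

200

risk, solvent-exposed workers = 16/200 = 0.080000
risk, unexposed workers = 34/400 = 0.085000
absolute risk difference = 0.005000
1 / 0.005000 = 200.000 → round up → 200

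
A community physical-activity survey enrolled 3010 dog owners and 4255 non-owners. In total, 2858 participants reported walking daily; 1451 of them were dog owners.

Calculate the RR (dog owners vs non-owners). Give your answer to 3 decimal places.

1.458

dog owners without the outcome: 3010 − 1451 = 1559
non-owners with the outcome: 2858 − 1451 = 1407
non-owners without the outcome: 4255 − 1407 = 2848
risk, dog owners = 1451/3010 = 0.4821
risk, non-owners = 1407/4255 = 0.3307
RR = 0.4821 / 0.3307 = 1.458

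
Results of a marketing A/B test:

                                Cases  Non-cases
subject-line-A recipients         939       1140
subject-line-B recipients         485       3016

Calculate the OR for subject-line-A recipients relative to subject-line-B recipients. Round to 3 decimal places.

OR = (939 × 3016) / (1140 × 485) = 2832024/552900 ≈ 5.122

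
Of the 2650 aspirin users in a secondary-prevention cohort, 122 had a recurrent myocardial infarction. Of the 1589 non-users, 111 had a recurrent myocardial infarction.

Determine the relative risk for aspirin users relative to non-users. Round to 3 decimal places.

risk, aspirin users = 122/2650 = 0.04604
risk, non-users = 111/1589 = 0.06986
RR = 0.04604 / 0.06986 = 0.659

RR ≈ 0.659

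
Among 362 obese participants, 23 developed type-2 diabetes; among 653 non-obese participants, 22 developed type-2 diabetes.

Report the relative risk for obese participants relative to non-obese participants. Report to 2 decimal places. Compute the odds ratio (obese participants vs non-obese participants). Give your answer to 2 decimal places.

risk, obese participants = 23/362 = 0.06354
risk, non-obese participants = 22/653 = 0.03369
RR = 0.06354 / 0.03369 = 1.89
odds, obese participants = 23/339 = 0.06785
odds, non-obese participants = 22/631 = 0.03487
OR = 0.06785 / 0.03487 = 1.95

RR = 1.89; OR = 1.95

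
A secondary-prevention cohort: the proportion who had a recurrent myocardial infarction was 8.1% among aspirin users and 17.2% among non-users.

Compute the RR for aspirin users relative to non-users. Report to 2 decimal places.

RR = 0.0810 / 0.1720 = 0.47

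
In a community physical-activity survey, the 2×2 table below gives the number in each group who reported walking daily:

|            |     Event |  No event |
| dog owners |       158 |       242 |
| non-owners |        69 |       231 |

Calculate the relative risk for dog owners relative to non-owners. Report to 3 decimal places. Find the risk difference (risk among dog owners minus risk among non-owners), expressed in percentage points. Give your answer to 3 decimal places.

RR = 1.717; RD = 16.500

risk, dog owners = 158/400 = 0.3950
risk, non-owners = 69/300 = 0.2300
RR = 0.3950 / 0.2300 = 1.717
risk difference = 0.3950 − 0.2300 = 0.1650 → 16.500 percentage points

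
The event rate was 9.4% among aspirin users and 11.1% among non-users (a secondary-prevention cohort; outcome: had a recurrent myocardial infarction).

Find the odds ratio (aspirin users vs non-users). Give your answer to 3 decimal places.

0.831

odds, aspirin users = 0.0940/0.9060 = 0.1038
odds, non-users = 0.1110/0.8890 = 0.1249
OR = 0.1038 / 0.1249 = 0.831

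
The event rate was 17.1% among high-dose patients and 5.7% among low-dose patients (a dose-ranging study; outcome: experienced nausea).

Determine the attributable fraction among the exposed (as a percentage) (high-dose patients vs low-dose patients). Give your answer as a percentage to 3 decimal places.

AR% = (0.1710 − 0.0570) / 0.1710 = 0.6667 → 66.667%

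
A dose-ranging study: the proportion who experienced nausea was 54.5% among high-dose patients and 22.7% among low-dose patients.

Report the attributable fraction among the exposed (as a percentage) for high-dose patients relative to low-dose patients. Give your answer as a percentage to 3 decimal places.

AR% = (0.5450 − 0.2270) / 0.5450 = 0.5835 → 58.349%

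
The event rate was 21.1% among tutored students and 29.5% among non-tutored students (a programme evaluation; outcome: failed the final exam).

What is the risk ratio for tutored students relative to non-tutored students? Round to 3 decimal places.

RR = 0.2110 / 0.2950 = 0.715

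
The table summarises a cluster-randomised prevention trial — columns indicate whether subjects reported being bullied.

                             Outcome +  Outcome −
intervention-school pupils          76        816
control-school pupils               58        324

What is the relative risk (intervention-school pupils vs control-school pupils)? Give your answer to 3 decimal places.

risk, intervention-school pupils = 76/892 = 0.0852
risk, control-school pupils = 58/382 = 0.1518
RR = 0.0852 / 0.1518 = 0.561

0.561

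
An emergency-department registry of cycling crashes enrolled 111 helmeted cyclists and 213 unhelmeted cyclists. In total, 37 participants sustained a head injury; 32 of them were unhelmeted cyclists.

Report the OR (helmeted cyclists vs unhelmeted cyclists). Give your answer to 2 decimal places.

helmeted cyclists with the outcome: 37 − 32 = 5
helmeted cyclists without the outcome: 111 − 5 = 106
unhelmeted cyclists without the outcome: 213 − 32 = 181
odds, helmeted cyclists = 5/106 = 0.04717
odds, unhelmeted cyclists = 32/181 = 0.17680
OR = 0.04717 / 0.17680 = 0.27

OR = 0.27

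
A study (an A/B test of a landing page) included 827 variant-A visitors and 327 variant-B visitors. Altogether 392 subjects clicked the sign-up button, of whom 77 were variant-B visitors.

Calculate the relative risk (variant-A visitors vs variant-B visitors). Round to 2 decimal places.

variant-A visitors with the outcome: 392 − 77 = 315
variant-A visitors without the outcome: 827 − 315 = 512
variant-B visitors without the outcome: 327 − 77 = 250
risk, variant-A visitors = 315/827 = 0.3809
risk, variant-B visitors = 77/327 = 0.2355
RR = 0.3809 / 0.2355 = 1.62

RR: 1.62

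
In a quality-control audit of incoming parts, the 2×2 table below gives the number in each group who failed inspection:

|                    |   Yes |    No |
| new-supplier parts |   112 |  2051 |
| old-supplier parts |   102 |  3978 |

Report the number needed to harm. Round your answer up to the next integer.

risk, new-supplier parts = 112/2163 = 0.051780
risk, old-supplier parts = 102/4080 = 0.025000
absolute risk difference = 0.026780
1 / 0.026780 = 37.341 → round up → 38

38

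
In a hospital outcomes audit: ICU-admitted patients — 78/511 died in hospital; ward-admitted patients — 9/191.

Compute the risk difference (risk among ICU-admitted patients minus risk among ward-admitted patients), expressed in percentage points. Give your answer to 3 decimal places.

risk, ICU-admitted patients = 78/511 = 0.15264
risk, ward-admitted patients = 9/191 = 0.04712
risk difference = 0.15264 − 0.04712 = 0.10552 → 10.552 percentage points

10.552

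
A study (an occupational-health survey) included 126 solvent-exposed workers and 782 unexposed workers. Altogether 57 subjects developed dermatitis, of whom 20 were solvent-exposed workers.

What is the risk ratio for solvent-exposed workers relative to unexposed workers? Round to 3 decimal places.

3.355

solvent-exposed workers without the outcome: 126 − 20 = 106
unexposed workers with the outcome: 57 − 20 = 37
unexposed workers without the outcome: 782 − 37 = 745
risk, solvent-exposed workers = 20/126 = 0.15873
risk, unexposed workers = 37/782 = 0.04731
RR = 0.15873 / 0.04731 = 3.355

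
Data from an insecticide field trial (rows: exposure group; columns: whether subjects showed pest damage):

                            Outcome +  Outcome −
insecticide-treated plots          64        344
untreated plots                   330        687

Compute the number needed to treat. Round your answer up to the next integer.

6

risk, insecticide-treated plots = 64/408 = 0.156863
risk, untreated plots = 330/1017 = 0.324484
absolute risk difference = 0.167621
1 / 0.167621 = 5.966 → round up → 6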